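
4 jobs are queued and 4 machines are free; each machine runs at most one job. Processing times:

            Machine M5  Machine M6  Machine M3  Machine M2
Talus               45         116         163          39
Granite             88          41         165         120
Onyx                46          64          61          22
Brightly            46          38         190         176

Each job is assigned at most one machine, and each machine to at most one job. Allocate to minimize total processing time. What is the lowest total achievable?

Treat this as an assignment problem: match each job to one machine.
Optimal: Talus→Machine M2 (39 min), Granite→Machine M6 (41 min), Onyx→Machine M3 (61 min), Brightly→Machine M5 (46 min) — total 39+41+61+46 = 187 min.
Every other assignment is strictly worse.

Min total: 187 min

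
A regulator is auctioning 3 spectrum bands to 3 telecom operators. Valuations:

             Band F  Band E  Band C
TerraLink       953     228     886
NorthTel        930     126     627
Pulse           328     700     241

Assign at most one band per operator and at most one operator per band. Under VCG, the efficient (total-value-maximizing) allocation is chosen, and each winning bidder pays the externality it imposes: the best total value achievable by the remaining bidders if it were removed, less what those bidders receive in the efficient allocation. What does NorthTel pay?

Efficient allocation: TerraLink→Band C ($886M), NorthTel→Band F ($930M), Pulse→Band E ($700M); total welfare W = $2516M.
NorthTel receives Band F at value $930M, so the others get W − 930 = $1586M.
Without NorthTel: best allocation of the remaining 2 bidders over all 3 bands is TerraLink→Band F ($953M), Pulse→Band E ($700M), total $1653M.
VCG payment = (others' best without NorthTel) − (others' welfare with NorthTel) = 1653 − 1586 = $67M.

NorthTel pays $67M.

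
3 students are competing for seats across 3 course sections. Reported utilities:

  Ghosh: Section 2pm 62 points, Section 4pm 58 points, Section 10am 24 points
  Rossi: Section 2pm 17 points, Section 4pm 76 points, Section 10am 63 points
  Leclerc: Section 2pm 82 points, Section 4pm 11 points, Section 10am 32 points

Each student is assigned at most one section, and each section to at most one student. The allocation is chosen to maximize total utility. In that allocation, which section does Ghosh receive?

Optimal: Ghosh→Section 4pm (58 points), Rossi→Section 10am (63 points), Leclerc→Section 2pm (82 points) — total 58+63+82 = 203 points.
Next-best assignment: Ghosh→Section 10am, Rossi→Section 4pm, Leclerc→Section 2pm = 182 points.
Every other assignment is strictly worse.
Ghosh's own top section is Section 2pm (62 points), but forcing Ghosh→Section 2pm and reassigning the rest optimally gives only 170 points — worse by 33.

Ghosh receives Section 4pm.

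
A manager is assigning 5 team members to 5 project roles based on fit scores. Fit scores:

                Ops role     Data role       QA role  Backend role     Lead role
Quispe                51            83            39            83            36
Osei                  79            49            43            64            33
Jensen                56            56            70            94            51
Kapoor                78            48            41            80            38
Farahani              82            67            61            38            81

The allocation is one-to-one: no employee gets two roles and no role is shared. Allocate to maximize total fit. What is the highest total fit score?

Max total: 393 pts

This is the linear assignment problem.
Optimal: Quispe→Data role (83 pts), Osei→Ops role (79 pts), Jensen→QA role (70 pts), Kapoor→Backend role (80 pts), Farahani→Lead role (81 pts) — total 83+79+70+80+81 = 393 pts.
Column-greedy (each role in turn goes to its best remaining employee) gives 348 pts, worse by 45.
Next-best assignment: Quispe→Data role, Osei→QA role, Jensen→Backend role, Kapoor→Ops role, Farahani→Lead role = 379 pts.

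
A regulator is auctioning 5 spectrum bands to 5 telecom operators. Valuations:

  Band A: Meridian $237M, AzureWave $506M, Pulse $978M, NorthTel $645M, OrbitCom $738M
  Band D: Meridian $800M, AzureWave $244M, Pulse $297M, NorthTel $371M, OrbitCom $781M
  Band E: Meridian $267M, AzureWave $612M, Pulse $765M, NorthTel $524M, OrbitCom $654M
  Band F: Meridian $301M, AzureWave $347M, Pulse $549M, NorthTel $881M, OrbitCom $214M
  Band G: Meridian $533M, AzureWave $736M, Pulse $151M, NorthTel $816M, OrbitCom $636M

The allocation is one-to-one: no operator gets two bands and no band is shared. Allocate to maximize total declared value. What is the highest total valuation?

Maximum total: $4049M

Optimal: Meridian→Band D ($800M), AzureWave→Band G ($736M), Pulse→Band A ($978M), NorthTel→Band F ($881M), OrbitCom→Band E ($654M) — total 800+736+978+881+654 = $4049M.
Every other assignment is strictly worse.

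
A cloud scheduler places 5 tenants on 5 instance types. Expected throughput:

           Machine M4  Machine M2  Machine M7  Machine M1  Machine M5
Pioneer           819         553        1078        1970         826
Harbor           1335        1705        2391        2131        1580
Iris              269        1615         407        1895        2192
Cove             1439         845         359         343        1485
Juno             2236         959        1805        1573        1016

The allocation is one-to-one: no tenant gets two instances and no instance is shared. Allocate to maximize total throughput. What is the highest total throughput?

Optimal: Pioneer→Machine M1 (1970 ops/s), Harbor→Machine M7 (2391 ops/s), Iris→Machine M2 (1615 ops/s), Cove→Machine M5 (1485 ops/s), Juno→Machine M4 (2236 ops/s) — total 1970+2391+1615+1485+2236 = 9697 ops/s.
Row-greedy (each tenant in turn takes its best remaining instance) gives 8951 ops/s, worse by 746.

Max total: 9697 ops/s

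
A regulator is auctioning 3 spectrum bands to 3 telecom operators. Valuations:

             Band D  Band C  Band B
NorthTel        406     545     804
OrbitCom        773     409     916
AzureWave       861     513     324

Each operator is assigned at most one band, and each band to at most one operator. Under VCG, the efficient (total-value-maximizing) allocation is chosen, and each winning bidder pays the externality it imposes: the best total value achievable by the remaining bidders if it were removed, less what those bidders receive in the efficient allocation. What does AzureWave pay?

AzureWave pays $116M.

Efficient allocation: NorthTel→Band C ($545M), OrbitCom→Band B ($916M), AzureWave→Band D ($861M); total welfare W = $2322M.
AzureWave receives Band D at value $861M, so the others get W − 861 = $1461M.
Without AzureWave: best allocation of the remaining 2 bidders over all 3 bands is NorthTel→Band B ($804M), OrbitCom→Band D ($773M), total $1577M.
VCG payment = (others' best without AzureWave) − (others' welfare with AzureWave) = 1577 − 1461 = $116M.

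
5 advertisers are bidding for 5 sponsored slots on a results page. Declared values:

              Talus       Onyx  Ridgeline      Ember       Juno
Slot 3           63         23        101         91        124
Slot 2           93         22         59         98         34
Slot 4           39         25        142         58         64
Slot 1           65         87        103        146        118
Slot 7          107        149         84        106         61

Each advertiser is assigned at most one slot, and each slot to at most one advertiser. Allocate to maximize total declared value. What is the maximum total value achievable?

Max total: $654

Optimal: Talus→Slot 2 ($93), Onyx→Slot 7 ($149), Ridgeline→Slot 4 ($142), Ember→Slot 1 ($146), Juno→Slot 3 ($124) — total 93+149+142+146+124 = $654.
Column-greedy (each slot in turn goes to its best remaining advertiser) gives $558, worse by 96.
Next-best assignment: Talus→Slot 2, Onyx→Slot 7, Ridgeline→Slot 4, Ember→Slot 3, Juno→Slot 1 = $593.
Every other assignment is strictly worse.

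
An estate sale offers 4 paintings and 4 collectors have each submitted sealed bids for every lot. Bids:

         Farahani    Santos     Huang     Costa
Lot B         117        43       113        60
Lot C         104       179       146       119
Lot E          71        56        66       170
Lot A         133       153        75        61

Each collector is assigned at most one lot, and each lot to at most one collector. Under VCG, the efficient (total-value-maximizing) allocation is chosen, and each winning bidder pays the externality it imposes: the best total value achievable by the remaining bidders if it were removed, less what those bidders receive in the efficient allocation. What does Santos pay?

Santos pays $33.

Efficient allocation: Farahani→Lot A ($133), Santos→Lot C ($179), Huang→Lot B ($113), Costa→Lot E ($170); total welfare W = $595.
Santos receives Lot C at value $179, so the others get W − 179 = $416.
Without Santos: best allocation of the remaining 3 bidders over all 4 lots is Farahani→Lot A ($133), Huang→Lot C ($146), Costa→Lot E ($170), total $449.
VCG payment = (others' best without Santos) − (others' welfare with Santos) = 449 − 416 = $33.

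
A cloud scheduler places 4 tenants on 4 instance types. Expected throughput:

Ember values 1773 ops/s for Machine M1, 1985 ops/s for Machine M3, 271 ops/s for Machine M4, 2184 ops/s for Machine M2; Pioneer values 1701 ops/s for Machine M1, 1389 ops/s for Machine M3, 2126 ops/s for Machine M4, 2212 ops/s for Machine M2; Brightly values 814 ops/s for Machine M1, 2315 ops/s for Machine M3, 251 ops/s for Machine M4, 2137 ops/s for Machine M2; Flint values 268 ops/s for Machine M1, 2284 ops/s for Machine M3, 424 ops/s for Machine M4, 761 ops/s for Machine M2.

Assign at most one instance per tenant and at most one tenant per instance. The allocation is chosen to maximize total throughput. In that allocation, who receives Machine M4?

Pioneer receives Machine M4.

This is the linear assignment problem.
Optimal: Ember→Machine M1 (1773 ops/s), Pioneer→Machine M4 (2126 ops/s), Brightly→Machine M2 (2137 ops/s), Flint→Machine M3 (2284 ops/s) — total 1773+2126+2137+2284 = 8320 ops/s.
Column-greedy (each instance in turn goes to its best remaining tenant) gives 6975 ops/s, worse by 1345.
Swapping Pioneer↔Flint (Pioneer→Machine M3 1389 ops/s, Flint→Machine M4 424 ops/s) loses 2597.
Every other assignment is strictly worse.
Pioneer's own top instance is Machine M2 (2212 ops/s), but forcing Pioneer→Machine M2 and reassigning the rest optimally gives only 6724 ops/s — worse by 1596.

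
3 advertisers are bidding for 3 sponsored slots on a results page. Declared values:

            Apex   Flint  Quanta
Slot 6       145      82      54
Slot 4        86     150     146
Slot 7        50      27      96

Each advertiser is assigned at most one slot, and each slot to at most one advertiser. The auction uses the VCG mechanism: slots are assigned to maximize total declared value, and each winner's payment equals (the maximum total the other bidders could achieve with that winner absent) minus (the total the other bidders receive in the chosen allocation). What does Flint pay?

Flint pays $50.

Efficient allocation: Apex→Slot 6 ($145), Flint→Slot 4 ($150), Quanta→Slot 7 ($96); total welfare W = $391.
Flint receives Slot 4 at value $150, so the others get W − 150 = $241.
Without Flint: best allocation of the remaining 2 bidders over all 3 slots is Apex→Slot 6 ($145), Quanta→Slot 4 ($146), total $291.
VCG payment = (others' best without Flint) − (others' welfare with Flint) = 291 − 241 = $50.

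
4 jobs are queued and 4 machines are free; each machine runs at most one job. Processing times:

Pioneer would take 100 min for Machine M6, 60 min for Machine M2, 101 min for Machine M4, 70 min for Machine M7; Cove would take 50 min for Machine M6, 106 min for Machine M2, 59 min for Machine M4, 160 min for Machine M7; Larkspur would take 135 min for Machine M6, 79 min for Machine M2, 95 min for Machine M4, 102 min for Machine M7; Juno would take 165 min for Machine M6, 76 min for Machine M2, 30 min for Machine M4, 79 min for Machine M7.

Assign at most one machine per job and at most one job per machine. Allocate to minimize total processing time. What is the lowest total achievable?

Optimal: Pioneer→Machine M7 (70 min), Cove→Machine M6 (50 min), Larkspur→Machine M2 (79 min), Juno→Machine M4 (30 min) — total 70+50+79+30 = 229 min.
Column-greedy (each machine in turn goes to its cheapest remaining job) gives 242 min, worse by 13.
Next-best assignment: Pioneer→Machine M2, Cove→Machine M6, Larkspur→Machine M7, Juno→Machine M4 = 242 min.
Checked against all permutations: 229 min is optimal.

Min total: 229 min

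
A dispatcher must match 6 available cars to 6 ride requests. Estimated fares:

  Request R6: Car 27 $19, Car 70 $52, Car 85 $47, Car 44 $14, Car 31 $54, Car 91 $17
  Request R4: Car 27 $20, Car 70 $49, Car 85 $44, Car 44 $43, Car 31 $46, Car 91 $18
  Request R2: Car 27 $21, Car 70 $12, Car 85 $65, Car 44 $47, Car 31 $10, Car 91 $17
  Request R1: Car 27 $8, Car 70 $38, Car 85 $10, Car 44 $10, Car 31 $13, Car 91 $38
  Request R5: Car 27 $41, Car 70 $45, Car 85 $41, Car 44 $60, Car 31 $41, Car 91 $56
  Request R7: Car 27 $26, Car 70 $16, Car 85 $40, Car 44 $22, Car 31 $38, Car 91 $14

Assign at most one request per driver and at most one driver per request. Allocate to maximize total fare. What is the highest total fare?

Max total: $292

Optimal: Car 27→Request R7 ($26), Car 70→Request R4 ($49), Car 85→Request R2 ($65), Car 44→Request R5 ($60), Car 31→Request R6 ($54), Car 91→Request R1 ($38) — total 26+49+65+60+54+38 = $292.
Next-best assignment: Car 27→Request R7, Car 70→Request R6, Car 85→Request R2, Car 44→Request R5, Car 31→Request R4, Car 91→Request R1 = $287.
Swapping Car 31↔Car 91 (Car 31→Request R1 $13, Car 91→Request R6 $17) loses 62.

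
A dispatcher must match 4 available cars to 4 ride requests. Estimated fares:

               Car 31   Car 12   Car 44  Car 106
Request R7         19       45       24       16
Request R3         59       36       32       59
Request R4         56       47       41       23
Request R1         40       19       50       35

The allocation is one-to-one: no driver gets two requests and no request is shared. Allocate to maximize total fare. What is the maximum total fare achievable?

Optimal: Car 31→Request R4 ($56), Car 12→Request R7 ($45), Car 44→Request R1 ($50), Car 106→Request R3 ($59) — total 56+45+50+59 = $210.
Max-entry greedy (repeatedly take the single best remaining cell) gives $172, worse by 38.
Next-best assignment: Car 31→Request R1, Car 12→Request R7, Car 44→Request R4, Car 106→Request R3 = $185.

Maximum total: $210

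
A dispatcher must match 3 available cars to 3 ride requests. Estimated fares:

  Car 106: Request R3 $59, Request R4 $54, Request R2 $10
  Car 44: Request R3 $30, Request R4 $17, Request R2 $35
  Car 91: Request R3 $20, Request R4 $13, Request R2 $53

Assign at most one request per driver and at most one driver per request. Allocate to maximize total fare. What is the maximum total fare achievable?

Maximum total: $137

Treat this as an assignment problem: match each driver to one request.
Optimal: Car 106→Request R4 ($54), Car 44→Request R3 ($30), Car 91→Request R2 ($53) — total 54+30+53 = $137.
Row-greedy (each driver in turn takes its best remaining request) gives $107, worse by 30.
Next-best assignment: Car 106→Request R3, Car 44→Request R4, Car 91→Request R2 = $129.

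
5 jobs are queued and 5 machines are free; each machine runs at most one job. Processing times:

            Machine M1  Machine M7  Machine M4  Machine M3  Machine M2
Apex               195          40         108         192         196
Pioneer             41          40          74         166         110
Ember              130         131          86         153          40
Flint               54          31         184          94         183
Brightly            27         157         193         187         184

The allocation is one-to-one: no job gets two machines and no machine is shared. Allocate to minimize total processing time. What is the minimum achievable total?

This is the linear assignment problem.
Optimal: Apex→Machine M7 (40 min), Pioneer→Machine M4 (74 min), Ember→Machine M2 (40 min), Flint→Machine M3 (94 min), Brightly→Machine M1 (27 min) — total 40+74+40+94+27 = 275 min.
Column-greedy (each machine in turn goes to its cheapest remaining job) gives 481 min, worse by 206.

Min total: 275 min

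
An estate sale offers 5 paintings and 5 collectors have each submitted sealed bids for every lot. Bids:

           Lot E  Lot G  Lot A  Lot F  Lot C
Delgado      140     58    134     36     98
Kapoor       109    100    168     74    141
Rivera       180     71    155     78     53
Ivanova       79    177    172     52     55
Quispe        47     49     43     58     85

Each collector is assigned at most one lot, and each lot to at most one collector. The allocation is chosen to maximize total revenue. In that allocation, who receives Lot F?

Quispe receives Lot F.

Optimal: Delgado→Lot A ($134), Kapoor→Lot C ($141), Rivera→Lot E ($180), Ivanova→Lot G ($177), Quispe→Lot F ($58) — total 134+141+180+177+58 = $690.
Column-greedy (each lot in turn goes to its best remaining collector) gives $681, worse by 9.
Next-best assignment: Delgado→Lot C, Kapoor→Lot A, Rivera→Lot E, Ivanova→Lot G, Quispe→Lot F = $681.
Quispe's own top lot is Lot C ($85), but forcing Quispe→Lot C and reassigning the rest optimally gives only $650 — worse by 40.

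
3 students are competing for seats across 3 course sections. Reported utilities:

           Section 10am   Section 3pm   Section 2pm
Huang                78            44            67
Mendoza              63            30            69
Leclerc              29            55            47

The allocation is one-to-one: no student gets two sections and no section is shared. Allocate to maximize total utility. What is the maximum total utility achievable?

Max total: 202 points

Treat this as an assignment problem: match each student to one section.
Optimal: Huang→Section 10am (78 points), Mendoza→Section 2pm (69 points), Leclerc→Section 3pm (55 points) — total 78+69+55 = 202 points.
Swapping Huang↔Mendoza (Huang→Section 2pm 67 points, Mendoza→Section 10am 63 points) loses 17.
Checked against all permutations: 202 points is optimal.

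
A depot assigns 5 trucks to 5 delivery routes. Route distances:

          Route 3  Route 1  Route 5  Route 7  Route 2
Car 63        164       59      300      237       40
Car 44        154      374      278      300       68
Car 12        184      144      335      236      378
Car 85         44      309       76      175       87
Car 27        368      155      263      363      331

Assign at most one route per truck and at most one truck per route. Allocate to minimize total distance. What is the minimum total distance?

Optimal: Car 63→Route 2 (40 km), Car 44→Route 3 (154 km), Car 12→Route 7 (236 km), Car 85→Route 5 (76 km), Car 27→Route 1 (155 km) — total 40+154+236+76+155 = 661 km.
Row-greedy (each truck in turn takes its cheapest remaining route) gives 777 km, worse by 116.
Next-best assignment: Car 63→Route 1, Car 44→Route 2, Car 12→Route 7, Car 85→Route 3, Car 27→Route 5 = 670 km.
Swapping Car 44↔Car 27 (Car 44→Route 1 374 km, Car 27→Route 3 368 km) adds 433.
No other one-to-one assignment undercuts 661 km.

Min total: 661 km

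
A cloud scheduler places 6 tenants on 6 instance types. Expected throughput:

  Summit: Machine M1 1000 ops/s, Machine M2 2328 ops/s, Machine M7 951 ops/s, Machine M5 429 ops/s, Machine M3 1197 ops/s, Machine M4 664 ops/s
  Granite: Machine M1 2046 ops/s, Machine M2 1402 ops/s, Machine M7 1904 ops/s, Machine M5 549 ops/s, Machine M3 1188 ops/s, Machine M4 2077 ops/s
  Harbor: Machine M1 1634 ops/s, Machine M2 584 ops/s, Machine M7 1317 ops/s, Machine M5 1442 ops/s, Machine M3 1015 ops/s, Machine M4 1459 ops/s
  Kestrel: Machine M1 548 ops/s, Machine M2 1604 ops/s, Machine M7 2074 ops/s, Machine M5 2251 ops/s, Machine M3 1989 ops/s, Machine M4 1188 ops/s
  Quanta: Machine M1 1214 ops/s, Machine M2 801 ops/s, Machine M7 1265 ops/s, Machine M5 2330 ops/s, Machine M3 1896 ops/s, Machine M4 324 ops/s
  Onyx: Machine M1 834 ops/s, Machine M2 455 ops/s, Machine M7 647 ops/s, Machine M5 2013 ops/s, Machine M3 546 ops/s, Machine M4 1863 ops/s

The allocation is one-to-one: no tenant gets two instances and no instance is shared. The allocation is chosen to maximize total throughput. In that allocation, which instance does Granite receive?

Optimal: Summit→Machine M2 (2328 ops/s), Granite→Machine M7 (1904 ops/s), Harbor→Machine M1 (1634 ops/s), Kestrel→Machine M3 (1989 ops/s), Quanta→Machine M5 (2330 ops/s), Onyx→Machine M4 (1863 ops/s) — total 2328+1904+1634+1989+2330+1863 = 12048 ops/s.
Next-best assignment: Summit→Machine M2, Granite→Machine M4, Harbor→Machine M1, Kestrel→Machine M7, Quanta→Machine M3, Onyx→Machine M5 = 12022 ops/s.
Checked against all permutations: 12048 ops/s is optimal.
Granite's own top instance is Machine M4 (2077 ops/s), but forcing Granite→Machine M4 and reassigning the rest optimally gives only 12022 ops/s — worse by 26.

Granite receives Machine M7.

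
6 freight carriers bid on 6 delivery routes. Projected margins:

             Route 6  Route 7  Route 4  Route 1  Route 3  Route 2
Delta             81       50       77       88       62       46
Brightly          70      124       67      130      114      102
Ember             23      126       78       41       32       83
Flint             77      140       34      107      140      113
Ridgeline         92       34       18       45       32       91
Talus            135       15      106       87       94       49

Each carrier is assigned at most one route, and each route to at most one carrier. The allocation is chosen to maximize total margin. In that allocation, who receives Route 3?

Treat this as an assignment problem: match each carrier to one route.
Optimal: Delta→Route 4 ($77k), Brightly→Route 1 ($130k), Ember→Route 7 ($126k), Flint→Route 3 ($140k), Ridgeline→Route 2 ($91k), Talus→Route 6 ($135k) — total 77+130+126+140+91+135 = $699k.
Row-greedy (each carrier in turn takes its best remaining route) gives $633k, worse by 66.
Flint's own top route is Route 7 ($140k), but forcing Flint→Route 7 and reassigning the rest optimally gives only $646k — worse by 53.

Flint receives Route 3.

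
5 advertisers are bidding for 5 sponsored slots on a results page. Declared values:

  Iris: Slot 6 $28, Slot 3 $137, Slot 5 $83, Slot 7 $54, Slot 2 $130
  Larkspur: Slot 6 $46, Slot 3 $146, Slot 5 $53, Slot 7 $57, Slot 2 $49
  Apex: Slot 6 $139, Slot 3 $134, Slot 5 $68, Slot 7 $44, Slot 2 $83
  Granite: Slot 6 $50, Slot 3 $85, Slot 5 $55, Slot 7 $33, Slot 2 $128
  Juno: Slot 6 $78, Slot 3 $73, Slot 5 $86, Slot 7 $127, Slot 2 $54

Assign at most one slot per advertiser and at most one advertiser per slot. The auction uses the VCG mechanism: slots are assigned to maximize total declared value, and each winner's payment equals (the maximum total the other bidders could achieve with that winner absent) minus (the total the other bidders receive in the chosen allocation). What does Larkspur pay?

Larkspur pays $54.

Efficient allocation: Iris→Slot 5 ($83), Larkspur→Slot 3 ($146), Apex→Slot 6 ($139), Granite→Slot 2 ($128), Juno→Slot 7 ($127); total welfare W = $623.
Larkspur receives Slot 3 at value $146, so the others get W − 146 = $477.
Without Larkspur: best allocation of the remaining 4 bidders over all 5 slots is Iris→Slot 3 ($137), Apex→Slot 6 ($139), Granite→Slot 2 ($128), Juno→Slot 7 ($127), total $531.
VCG payment = (others' best without Larkspur) − (others' welfare with Larkspur) = 531 − 477 = $54.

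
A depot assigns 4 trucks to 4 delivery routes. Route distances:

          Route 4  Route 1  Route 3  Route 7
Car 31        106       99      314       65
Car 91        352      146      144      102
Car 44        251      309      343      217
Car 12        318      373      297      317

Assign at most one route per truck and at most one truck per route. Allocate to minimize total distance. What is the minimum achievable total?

Optimal: Car 31→Route 1 (99 km), Car 91→Route 7 (102 km), Car 44→Route 4 (251 km), Car 12→Route 3 (297 km) — total 99+102+251+297 = 749 km.
Column-greedy (each route in turn goes to its cheapest remaining truck) gives 766 km, worse by 17.
Swapping Car 31↔Car 44 (Car 31→Route 4 106 km, Car 44→Route 1 309 km) adds 65.

Minimum total: 749 km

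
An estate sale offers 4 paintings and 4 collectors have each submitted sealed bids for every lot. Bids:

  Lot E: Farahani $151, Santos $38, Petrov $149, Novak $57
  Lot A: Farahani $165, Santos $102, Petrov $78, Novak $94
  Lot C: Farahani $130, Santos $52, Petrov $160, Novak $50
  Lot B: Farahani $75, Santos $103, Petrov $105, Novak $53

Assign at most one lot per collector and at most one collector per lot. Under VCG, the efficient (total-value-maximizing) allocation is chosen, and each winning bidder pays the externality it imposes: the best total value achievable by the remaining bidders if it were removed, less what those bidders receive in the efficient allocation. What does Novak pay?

Novak pays $14.

Efficient allocation: Farahani→Lot E ($151), Santos→Lot B ($103), Petrov→Lot C ($160), Novak→Lot A ($94); total welfare W = $508.
Novak receives Lot A at value $94, so the others get W − 94 = $414.
Without Novak: best allocation of the remaining 3 bidders over all 4 lots is Farahani→Lot A ($165), Santos→Lot B ($103), Petrov→Lot C ($160), total $428.
VCG payment = (others' best without Novak) − (others' welfare with Novak) = 428 − 414 = $14.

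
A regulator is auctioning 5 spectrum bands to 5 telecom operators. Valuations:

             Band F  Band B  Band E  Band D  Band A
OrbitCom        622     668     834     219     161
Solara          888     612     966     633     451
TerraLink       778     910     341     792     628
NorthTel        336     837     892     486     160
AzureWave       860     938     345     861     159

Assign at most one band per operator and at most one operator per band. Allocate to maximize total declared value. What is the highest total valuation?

Optimal: OrbitCom→Band E ($834M), Solara→Band F ($888M), TerraLink→Band A ($628M), NorthTel→Band B ($837M), AzureWave→Band D ($861M) — total 834+888+628+837+861 = $4048M.
Max-entry greedy (repeatedly take the single best remaining cell) gives $3478M, worse by 570.
Swapping Solara↔TerraLink (Solara→Band A $451M, TerraLink→Band F $778M) loses 287.
Every other assignment is strictly worse.

Max total: $4048M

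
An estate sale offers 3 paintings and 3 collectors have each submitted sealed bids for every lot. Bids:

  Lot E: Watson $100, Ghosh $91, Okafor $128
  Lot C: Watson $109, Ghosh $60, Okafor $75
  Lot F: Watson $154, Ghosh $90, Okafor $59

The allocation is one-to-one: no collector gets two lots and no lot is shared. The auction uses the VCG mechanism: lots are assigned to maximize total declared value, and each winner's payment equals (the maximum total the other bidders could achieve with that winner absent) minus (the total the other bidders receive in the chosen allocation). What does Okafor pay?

Efficient allocation: Watson→Lot F ($154), Ghosh→Lot C ($60), Okafor→Lot E ($128); total welfare W = $342.
Okafor receives Lot E at value $128, so the others get W − 128 = $214.
Without Okafor: best allocation of the remaining 2 bidders over all 3 lots is Watson→Lot F ($154), Ghosh→Lot E ($91), total $245.
VCG payment = (others' best without Okafor) − (others' welfare with Okafor) = 245 − 214 = $31.

Okafor pays $31.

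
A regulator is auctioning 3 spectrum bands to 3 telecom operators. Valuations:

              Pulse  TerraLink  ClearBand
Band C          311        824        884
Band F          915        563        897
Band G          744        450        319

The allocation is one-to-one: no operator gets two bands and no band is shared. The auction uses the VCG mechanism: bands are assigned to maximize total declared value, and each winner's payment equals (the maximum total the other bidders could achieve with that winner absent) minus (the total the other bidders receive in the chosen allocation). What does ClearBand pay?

ClearBand pays $171M.

Efficient allocation: Pulse→Band G ($744M), TerraLink→Band C ($824M), ClearBand→Band F ($897M); total welfare W = $2465M.
ClearBand receives Band F at value $897M, so the others get W − 897 = $1568M.
Without ClearBand: best allocation of the remaining 2 bidders over all 3 bands is Pulse→Band F ($915M), TerraLink→Band C ($824M), total $1739M.
VCG payment = (others' best without ClearBand) − (others' welfare with ClearBand) = 1739 − 1568 = $171M.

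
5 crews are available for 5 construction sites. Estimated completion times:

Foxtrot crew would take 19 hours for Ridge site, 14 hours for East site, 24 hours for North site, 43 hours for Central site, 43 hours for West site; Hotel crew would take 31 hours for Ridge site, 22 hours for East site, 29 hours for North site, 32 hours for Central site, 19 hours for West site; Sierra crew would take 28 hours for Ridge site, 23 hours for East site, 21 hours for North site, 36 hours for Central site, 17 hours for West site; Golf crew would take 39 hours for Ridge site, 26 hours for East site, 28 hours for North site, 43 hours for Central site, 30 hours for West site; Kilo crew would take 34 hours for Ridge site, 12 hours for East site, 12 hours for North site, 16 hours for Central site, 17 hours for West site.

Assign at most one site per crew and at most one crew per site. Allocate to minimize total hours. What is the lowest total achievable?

Minimum total: 101 hours

Treat this as an assignment problem: match each crew to one site.
Optimal: Foxtrot crew→Ridge site (19 hours), Hotel crew→West site (19 hours), Sierra crew→North site (21 hours), Golf crew→East site (26 hours), Kilo crew→Central site (16 hours) — total 19+19+21+26+16 = 101 hours.
Row-greedy (each crew in turn takes its cheapest remaining site) gives 109 hours, worse by 8.
Next-best assignment: Foxtrot crew→Ridge site, Hotel crew→East site, Sierra crew→West site, Golf crew→North site, Kilo crew→Central site = 102 hours.
Swapping Sierra crew↔Foxtrot crew (Sierra crew→Ridge site 28 hours, Foxtrot crew→North site 24 hours) adds 12.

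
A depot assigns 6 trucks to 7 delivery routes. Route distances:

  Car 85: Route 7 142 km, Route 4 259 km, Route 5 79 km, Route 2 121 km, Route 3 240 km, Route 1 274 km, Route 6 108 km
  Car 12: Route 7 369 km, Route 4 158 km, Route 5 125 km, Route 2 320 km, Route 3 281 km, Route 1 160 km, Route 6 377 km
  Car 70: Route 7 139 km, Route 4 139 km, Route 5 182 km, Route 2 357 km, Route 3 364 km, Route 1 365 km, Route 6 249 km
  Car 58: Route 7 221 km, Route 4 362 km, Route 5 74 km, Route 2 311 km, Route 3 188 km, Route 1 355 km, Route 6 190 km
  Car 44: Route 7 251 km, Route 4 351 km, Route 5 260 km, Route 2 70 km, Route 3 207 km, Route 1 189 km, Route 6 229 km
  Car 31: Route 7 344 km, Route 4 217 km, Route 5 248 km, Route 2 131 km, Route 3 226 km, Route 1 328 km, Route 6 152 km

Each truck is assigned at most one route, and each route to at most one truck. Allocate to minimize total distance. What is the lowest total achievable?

Minimum total: 737 km

This is the linear assignment problem.
Optimal: Car 85→Route 7 (142 km), Car 12→Route 1 (160 km), Car 70→Route 4 (139 km), Car 58→Route 5 (74 km), Car 44→Route 2 (70 km), Car 31→Route 6 (152 km) — total 142+160+139+74+70+152 = 737 km.
Min-entry greedy (repeatedly take the single cheapest remaining cell) gives 775 km, worse by 38.
No other one-to-one assignment undercuts 737 km.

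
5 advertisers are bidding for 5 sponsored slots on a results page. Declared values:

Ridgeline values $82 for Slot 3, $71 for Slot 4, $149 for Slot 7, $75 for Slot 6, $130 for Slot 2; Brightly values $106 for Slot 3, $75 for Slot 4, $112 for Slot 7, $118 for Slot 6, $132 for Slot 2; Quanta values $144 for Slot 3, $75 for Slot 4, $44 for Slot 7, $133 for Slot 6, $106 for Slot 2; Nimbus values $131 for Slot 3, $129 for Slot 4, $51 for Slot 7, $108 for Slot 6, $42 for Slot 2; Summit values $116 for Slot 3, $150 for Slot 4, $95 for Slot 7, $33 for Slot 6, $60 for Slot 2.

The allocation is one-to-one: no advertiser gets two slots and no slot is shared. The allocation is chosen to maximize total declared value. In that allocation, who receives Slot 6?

Optimal: Ridgeline→Slot 7 ($149), Brightly→Slot 2 ($132), Quanta→Slot 6 ($133), Nimbus→Slot 3 ($131), Summit→Slot 4 ($150) — total 149+132+133+131+150 = $695.
Max-entry greedy (repeatedly take the single best remaining cell) gives $683, worse by 12.
Quanta's own top slot is Slot 3 ($144), but forcing Quanta→Slot 3 and reassigning the rest optimally gives only $683 — worse by 12.

Quanta receives Slot 6.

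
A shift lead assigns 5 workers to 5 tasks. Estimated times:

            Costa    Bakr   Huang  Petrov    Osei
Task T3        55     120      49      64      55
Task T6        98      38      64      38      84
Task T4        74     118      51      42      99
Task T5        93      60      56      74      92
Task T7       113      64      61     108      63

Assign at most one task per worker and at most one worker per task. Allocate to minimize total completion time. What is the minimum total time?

Optimal: Costa→Task T3 (55 min), Bakr→Task T6 (38 min), Huang→Task T5 (56 min), Petrov→Task T4 (42 min), Osei→Task T7 (63 min) — total 55+38+56+42+63 = 254 min.
Column-greedy (each task in turn goes to its cheapest remaining worker) gives 334 min, worse by 80.
Next-best assignment: Costa→Task T3, Bakr→Task T5, Huang→Task T4, Petrov→Task T6, Osei→Task T7 = 267 min.
Swapping Osei↔Bakr (Osei→Task T6 84 min, Bakr→Task T7 64 min) adds 47.
Checked against all permutations: 254 min is optimal.

Minimum total: 254 min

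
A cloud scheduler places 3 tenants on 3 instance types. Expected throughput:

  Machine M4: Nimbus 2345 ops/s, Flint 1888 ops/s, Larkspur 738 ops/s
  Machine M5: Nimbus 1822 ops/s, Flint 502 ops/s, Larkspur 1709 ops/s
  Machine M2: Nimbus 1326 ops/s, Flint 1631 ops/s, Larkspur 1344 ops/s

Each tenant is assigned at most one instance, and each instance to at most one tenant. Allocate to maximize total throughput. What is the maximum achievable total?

Maximum total: 5685 ops/s

Treat this as an assignment problem: match each tenant to one instance.
Optimal: Nimbus→Machine M4 (2345 ops/s), Flint→Machine M2 (1631 ops/s), Larkspur→Machine M5 (1709 ops/s) — total 2345+1631+1709 = 5685 ops/s.
Checked against all permutations: 5685 ops/s is optimal.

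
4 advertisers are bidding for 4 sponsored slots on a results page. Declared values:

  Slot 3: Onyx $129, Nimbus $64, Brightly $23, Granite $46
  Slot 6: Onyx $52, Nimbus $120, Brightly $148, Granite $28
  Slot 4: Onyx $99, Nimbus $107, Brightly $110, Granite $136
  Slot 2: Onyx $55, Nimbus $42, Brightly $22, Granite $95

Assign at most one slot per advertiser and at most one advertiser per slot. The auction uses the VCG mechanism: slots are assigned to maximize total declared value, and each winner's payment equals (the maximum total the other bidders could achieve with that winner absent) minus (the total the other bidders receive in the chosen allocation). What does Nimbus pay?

Efficient allocation: Onyx→Slot 3 ($129), Nimbus→Slot 4 ($107), Brightly→Slot 6 ($148), Granite→Slot 2 ($95); total welfare W = $479.
Nimbus receives Slot 4 at value $107, so the others get W − 107 = $372.
Without Nimbus: best allocation of the remaining 3 bidders over all 4 slots is Onyx→Slot 3 ($129), Brightly→Slot 6 ($148), Granite→Slot 4 ($136), total $413.
VCG payment = (others' best without Nimbus) − (others' welfare with Nimbus) = 413 − 372 = $41.

Nimbus pays $41.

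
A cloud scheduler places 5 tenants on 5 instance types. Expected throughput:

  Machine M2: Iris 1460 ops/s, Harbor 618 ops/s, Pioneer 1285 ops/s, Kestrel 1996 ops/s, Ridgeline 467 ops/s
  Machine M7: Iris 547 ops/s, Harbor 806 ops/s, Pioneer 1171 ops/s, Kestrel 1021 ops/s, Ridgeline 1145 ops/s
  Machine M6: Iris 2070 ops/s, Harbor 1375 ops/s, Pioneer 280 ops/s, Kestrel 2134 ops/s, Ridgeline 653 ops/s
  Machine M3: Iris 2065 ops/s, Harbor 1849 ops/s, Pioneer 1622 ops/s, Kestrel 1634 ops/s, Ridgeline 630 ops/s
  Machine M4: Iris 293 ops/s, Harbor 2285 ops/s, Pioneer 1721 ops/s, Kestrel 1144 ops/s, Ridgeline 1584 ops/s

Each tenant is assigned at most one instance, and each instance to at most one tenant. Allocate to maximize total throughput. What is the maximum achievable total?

Optimal: Iris→Machine M6 (2070 ops/s), Harbor→Machine M4 (2285 ops/s), Pioneer→Machine M3 (1622 ops/s), Kestrel→Machine M2 (1996 ops/s), Ridgeline→Machine M7 (1145 ops/s) — total 2070+2285+1622+1996+1145 = 9118 ops/s.
Max-entry greedy (repeatedly take the single best remaining cell) gives 8914 ops/s, worse by 204.
Next-best assignment: Iris→Machine M3, Harbor→Machine M4, Pioneer→Machine M2, Kestrel→Machine M6, Ridgeline→Machine M7 = 8914 ops/s.

Maximum total: 9118 ops/s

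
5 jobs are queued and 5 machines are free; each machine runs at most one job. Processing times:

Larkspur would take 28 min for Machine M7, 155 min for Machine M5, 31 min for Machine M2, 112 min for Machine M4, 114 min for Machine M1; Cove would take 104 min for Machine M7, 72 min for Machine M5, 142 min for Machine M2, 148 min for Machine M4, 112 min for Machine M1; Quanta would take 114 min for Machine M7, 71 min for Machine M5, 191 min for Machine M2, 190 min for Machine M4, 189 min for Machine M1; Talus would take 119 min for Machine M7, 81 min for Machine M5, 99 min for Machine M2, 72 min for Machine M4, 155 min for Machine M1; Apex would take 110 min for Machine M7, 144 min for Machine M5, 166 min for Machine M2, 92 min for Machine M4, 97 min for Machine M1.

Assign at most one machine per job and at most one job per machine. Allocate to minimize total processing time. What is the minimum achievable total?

Minimum total: 375 min

This is the linear assignment problem.
Optimal: Larkspur→Machine M2 (31 min), Cove→Machine M7 (104 min), Quanta→Machine M5 (71 min), Talus→Machine M4 (72 min), Apex→Machine M1 (97 min) — total 31+104+71+72+97 = 375 min.
Column-greedy (each machine in turn goes to its cheapest remaining job) gives 402 min, worse by 27.
Every other assignment is strictly worse.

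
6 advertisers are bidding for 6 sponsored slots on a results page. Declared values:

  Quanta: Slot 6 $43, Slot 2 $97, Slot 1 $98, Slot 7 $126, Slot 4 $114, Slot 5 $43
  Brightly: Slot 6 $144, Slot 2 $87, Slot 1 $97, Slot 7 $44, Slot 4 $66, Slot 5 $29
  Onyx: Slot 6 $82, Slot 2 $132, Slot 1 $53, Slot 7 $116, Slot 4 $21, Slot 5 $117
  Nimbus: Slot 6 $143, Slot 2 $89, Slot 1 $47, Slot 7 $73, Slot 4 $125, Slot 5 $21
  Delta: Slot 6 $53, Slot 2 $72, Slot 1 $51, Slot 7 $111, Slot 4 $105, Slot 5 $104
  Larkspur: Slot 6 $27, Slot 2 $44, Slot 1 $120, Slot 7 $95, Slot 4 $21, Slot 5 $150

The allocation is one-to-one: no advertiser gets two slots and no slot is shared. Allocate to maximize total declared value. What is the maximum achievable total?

Maximum total: $760

This is a one-to-one assignment (maximum-weight bipartite matching).
Optimal: Quanta→Slot 1 ($98), Brightly→Slot 6 ($144), Onyx→Slot 2 ($132), Nimbus→Slot 4 ($125), Delta→Slot 7 ($111), Larkspur→Slot 5 ($150) — total 98+144+132+125+111+150 = $760.
Checked against all permutations: $760 is optimal.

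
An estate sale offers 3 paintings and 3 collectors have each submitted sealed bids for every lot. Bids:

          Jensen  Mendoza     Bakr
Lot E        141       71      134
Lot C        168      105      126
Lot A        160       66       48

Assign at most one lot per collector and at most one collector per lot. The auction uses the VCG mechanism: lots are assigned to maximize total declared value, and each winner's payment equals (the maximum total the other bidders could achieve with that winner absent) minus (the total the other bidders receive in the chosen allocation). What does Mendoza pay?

Mendoza pays $8.

Efficient allocation: Jensen→Lot A ($160), Mendoza→Lot C ($105), Bakr→Lot E ($134); total welfare W = $399.
Mendoza receives Lot C at value $105, so the others get W − 105 = $294.
Without Mendoza: best allocation of the remaining 2 bidders over all 3 lots is Jensen→Lot C ($168), Bakr→Lot E ($134), total $302.
VCG payment = (others' best without Mendoza) − (others' welfare with Mendoza) = 302 − 294 = $8.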